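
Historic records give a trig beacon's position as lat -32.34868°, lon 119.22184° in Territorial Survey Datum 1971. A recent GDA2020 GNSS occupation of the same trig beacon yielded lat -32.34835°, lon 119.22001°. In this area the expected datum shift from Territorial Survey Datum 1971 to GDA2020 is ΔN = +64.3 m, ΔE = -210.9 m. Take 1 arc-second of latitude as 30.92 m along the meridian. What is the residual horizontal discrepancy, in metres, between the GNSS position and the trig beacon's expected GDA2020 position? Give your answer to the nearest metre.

Observed coordinate differences: Δφ = +0.00033°, Δλ = -0.00183°.
Converting to metres (1° lat = 111312 m, cos φ = 0.844808): observed ΔN = 36.7 m, observed ΔE = -172.1 m.
Subtracting the expected shift leaves a residual of 36.7 − (64.3) = -27.6 m north and -172.1 − (-210.9) = 38.8 m east.
Residual distance = √((-27.6)² + 38.8²) = 47.6 m.

48 m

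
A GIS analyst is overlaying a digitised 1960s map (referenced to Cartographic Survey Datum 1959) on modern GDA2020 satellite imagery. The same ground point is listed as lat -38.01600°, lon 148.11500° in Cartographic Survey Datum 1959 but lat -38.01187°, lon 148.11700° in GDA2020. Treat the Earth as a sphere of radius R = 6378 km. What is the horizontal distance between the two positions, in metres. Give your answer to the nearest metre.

Δφ = -38.01187° − -38.01600° = +0.00413°; Δλ = 148.11700° − 148.11500° = +0.00200°.
1° along a meridian = πR/180 = 111317 m.
ΔN = Δφ × 111317 = 459.7 m; ΔE = Δλ × 111317 × cos(-38.01600°) = +0.00200 × 111317 × 0.787839 = 175.4 m.
Distance = √(ΔE² + ΔN²) = √(175.4² + 459.7²) = 492.1 m.

492 m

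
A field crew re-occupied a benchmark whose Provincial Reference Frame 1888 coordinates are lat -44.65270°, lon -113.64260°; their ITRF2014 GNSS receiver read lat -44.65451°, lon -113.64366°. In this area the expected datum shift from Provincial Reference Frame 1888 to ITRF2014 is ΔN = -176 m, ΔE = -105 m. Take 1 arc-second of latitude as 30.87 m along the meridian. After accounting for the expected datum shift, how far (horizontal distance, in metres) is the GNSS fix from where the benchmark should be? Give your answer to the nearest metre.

33 m

Observed coordinate differences: Δφ = -0.00181°, Δλ = -0.00106°.
Converting to metres (1° lat = 111132 m, cos φ = 0.711380): observed ΔN = -201.1 m, observed ΔE = -83.8 m.
Subtracting the expected shift leaves a residual of -201.1 − (-176) = -25.1 m north and -83.8 − (-105) = 21.2 m east.
Residual distance = √((-25.1)² + 21.2²) = 32.9 m.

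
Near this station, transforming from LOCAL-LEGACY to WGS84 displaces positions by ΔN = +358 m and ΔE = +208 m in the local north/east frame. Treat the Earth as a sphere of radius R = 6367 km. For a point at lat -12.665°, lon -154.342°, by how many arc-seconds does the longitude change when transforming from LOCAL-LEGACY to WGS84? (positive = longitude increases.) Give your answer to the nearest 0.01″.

At latitude -12.665°, cos φ = 0.975669.
One radian of longitude at latitude φ spans R cos φ, so Δλ = ΔE / (R cos φ) = 208.0 / (6367000 × 0.975669) = 3.3483e-05 rad = 6.906″.

Δλ = 6.91″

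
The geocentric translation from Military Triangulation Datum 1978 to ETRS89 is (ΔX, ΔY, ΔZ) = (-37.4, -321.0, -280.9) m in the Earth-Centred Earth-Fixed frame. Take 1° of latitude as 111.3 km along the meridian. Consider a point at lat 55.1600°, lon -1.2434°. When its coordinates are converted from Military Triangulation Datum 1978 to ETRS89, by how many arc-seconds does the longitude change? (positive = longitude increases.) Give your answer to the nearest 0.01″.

Δλ = -18.22″

sin φ = 0.820751, cos φ = 0.571287, sin λ = -0.021700, cos λ = 0.999765.
East component: ΔE = −sin λ·ΔX + cos λ·ΔY = −(-0.021700)(-37.4) + (0.999765)(-321.0) = -321.74 m.
1° of latitude spans 111300 m; at latitude φ, 1° of longitude spans that × cos φ = 63584.2 m, so Δλ = -321.74 / 63584.2 × 3600 = -18.216″.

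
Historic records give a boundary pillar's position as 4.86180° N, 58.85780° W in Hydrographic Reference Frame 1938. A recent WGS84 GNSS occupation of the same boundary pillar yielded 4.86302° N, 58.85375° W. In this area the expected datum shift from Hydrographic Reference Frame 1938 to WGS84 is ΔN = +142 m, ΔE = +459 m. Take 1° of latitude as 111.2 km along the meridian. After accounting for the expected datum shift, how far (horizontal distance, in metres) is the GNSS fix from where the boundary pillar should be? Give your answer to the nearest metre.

Observed coordinate differences: Δφ = +0.00122°, Δλ = +0.00405°.
Converting to metres (1° lat = 111200 m, cos φ = 0.996402): observed ΔN = 135.7 m, observed ΔE = 448.7 m.
Subtracting the expected shift leaves a residual of 135.7 − (142) = -6.3 m north and 448.7 − (459) = -10.3 m east.
Residual distance = √((-6.3)² + (-10.3)²) = 12.1 m.

12 m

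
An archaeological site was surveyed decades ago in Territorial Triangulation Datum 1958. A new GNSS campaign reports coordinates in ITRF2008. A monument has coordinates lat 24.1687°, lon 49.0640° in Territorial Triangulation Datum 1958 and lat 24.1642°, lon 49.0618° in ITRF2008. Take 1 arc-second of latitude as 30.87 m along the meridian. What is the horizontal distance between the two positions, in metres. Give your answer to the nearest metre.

Δφ = 24.1642° − 24.1687° = -0.0045°; Δλ = 49.0618° − 49.0640° = -0.0022°.
1° of latitude = 3600 × 30.87 = 111132 m.
ΔN = Δφ × 111132 = -500.1 m; ΔE = Δλ × 111132 × cos(24.1687°) = -0.0022 × 111132 × 0.912344 = -223.1 m.
Distance = √(ΔE² + ΔN²) = √((-223.1)² + (-500.1)²) = 547.6 m.

548 m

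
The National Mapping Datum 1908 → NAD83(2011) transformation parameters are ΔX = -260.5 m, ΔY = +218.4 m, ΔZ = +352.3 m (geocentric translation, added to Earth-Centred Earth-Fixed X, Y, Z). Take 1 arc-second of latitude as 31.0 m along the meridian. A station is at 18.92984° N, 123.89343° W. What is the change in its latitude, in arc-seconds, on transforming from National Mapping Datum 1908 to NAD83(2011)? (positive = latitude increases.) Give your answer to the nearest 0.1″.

sin φ = 0.324410, cos φ = 0.945917, sin λ = -0.830076, cos λ = -0.557650.
North component: ΔN = −sin φ cos λ·ΔX − sin φ sin λ·ΔY + cos φ·ΔZ = −(0.324410)(-0.557650)(-260.5) − (0.324410)(-0.830076)(218.4) + (0.945917)(352.3) = 344.93 m.
1° of latitude spans 3600 × 31.00 = 111600 m, so Δφ = 344.93 / 111600 × 3600 = 11.127″.

Δφ = 11.1″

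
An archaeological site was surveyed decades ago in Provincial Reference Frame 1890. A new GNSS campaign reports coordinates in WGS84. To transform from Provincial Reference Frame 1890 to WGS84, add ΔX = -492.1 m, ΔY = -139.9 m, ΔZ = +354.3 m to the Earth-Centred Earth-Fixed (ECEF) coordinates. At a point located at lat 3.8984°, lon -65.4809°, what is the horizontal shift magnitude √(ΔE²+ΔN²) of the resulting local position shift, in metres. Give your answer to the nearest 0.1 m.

620.1 m

The local east axis at (φ, λ) is (−sin λ, cos λ, 0), so ΔE = −sin(-65.4809°)·(-492.1) + cos(-65.4809°)·(-139.9) = -505.78 m.
The local north axis is (−sin φ cos λ, −sin φ sin λ, cos φ), giving ΔN = 13.884 − 8.654 + 353.480 = 358.71 m.
Horizontal magnitude = √(ΔE² + ΔN²) = √((-505.78)² + 358.71²) = 620.07 m.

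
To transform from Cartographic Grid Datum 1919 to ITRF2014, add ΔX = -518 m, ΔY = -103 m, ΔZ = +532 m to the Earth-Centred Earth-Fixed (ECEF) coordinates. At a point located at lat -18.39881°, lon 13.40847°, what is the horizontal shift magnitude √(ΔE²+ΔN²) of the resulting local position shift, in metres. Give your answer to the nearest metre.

339 m

At φ = -18.39881°, λ = 13.40847°: sin φ = -0.315629, cos φ = 0.948883, sin λ = 0.231892, cos λ = 0.972742.
ΔE = −sin λ·ΔX + cos λ·ΔY = −(0.231892)·(-518) + (0.972742)·(-103) = 19.93 m.
ΔN = −sin φ cos λ·ΔX − sin φ sin λ·ΔY + cos φ·ΔZ = −(-0.315629)(0.972742)(-518) − (-0.315629)(0.231892)(-103) + (0.948883)(532) = 338.23 m.
Horizontal magnitude = √(ΔE² + ΔN²) = √(19.93² + 338.23²) = 338.81 m.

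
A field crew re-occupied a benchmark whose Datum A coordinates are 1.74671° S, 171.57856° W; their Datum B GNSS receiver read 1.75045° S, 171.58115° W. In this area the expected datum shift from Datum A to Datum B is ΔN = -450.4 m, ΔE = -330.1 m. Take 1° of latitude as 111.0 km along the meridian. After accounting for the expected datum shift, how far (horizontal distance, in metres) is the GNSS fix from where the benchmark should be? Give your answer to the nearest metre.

Observed coordinate differences: Δφ = -0.00374°, Δλ = -0.00259°.
Converting to metres (1° lat = 111000 m, cos φ = 0.999535): observed ΔN = -415.1 m, observed ΔE = -287.4 m.
Subtracting the expected shift leaves a residual of -415.1 − (-450.4) = 35.3 m north and -287.4 − (-330.1) = 42.7 m east.
Residual distance = √(35.3² + 42.7²) = 55.4 m.

55 m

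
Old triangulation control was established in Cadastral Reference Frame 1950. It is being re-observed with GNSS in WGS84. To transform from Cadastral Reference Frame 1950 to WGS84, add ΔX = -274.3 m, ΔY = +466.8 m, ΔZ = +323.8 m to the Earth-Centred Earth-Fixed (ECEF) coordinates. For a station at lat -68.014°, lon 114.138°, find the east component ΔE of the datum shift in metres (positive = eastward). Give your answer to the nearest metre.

ΔE = 59 m

The local east axis at (φ, λ) is (−sin λ, cos λ, 0), so ΔE = −sin(114.138°)·(-274.3) + cos(114.138°)·466.8 = 59.42 m.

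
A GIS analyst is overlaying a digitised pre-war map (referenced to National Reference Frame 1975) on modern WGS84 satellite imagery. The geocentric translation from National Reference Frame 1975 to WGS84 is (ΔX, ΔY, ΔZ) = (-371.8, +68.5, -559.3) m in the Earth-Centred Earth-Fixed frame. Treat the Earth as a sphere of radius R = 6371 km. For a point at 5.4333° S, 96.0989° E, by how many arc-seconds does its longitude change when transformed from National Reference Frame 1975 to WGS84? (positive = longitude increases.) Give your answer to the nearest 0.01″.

Δλ = 11.79″

sin φ = -0.094687, cos φ = 0.995507, sin λ = 0.994340, cos λ = -0.106245.
East component: ΔE = −sin λ·ΔX + cos λ·ΔY = −(0.994340)(-371.8) + (-0.106245)(68.5) = 362.42 m.
1° of latitude spans πR/180 = 111195 m; at latitude φ, 1° of longitude spans that × cos φ = 110695.3 m, so Δλ = 362.42 / 110695.3 × 3600 = 11.786″.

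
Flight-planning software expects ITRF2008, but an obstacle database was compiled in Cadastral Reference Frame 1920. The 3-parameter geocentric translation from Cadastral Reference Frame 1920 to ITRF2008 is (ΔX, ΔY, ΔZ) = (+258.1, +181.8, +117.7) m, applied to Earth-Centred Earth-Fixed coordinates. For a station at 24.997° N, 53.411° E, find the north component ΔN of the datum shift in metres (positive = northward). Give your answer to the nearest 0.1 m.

ΔN = -20.0 m

At φ = 24.997°, λ = 53.411°: sin φ = 0.422571, cos φ = 0.906330, sin λ = 0.802932, cos λ = 0.596071.
ΔN = −sin φ cos λ·ΔX − sin φ sin λ·ΔY + cos φ·ΔZ = −(0.422571)(0.596071)(258.1) − (0.422571)(0.802932)(181.8) + (0.906330)(117.7) = -20.02 m.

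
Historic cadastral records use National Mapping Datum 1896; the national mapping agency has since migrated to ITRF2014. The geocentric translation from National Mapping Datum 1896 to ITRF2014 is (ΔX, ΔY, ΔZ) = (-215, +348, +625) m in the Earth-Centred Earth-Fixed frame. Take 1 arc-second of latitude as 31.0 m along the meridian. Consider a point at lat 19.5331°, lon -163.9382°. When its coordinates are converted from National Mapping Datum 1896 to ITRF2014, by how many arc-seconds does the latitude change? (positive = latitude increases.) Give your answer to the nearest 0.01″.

Δφ = 17.81″

sin φ = 0.334351, cos φ = 0.942448, sin λ = -0.276674, cos λ = -0.960964.
North component: ΔN = −sin φ cos λ·ΔX − sin φ sin λ·ΔY + cos φ·ΔZ = −(0.334351)(-0.960964)(-215) − (0.334351)(-0.276674)(348) + (0.942448)(625) = 552.14 m.
1° of latitude spans 3600 × 31.00 = 111600 m, so Δφ = 552.14 / 111600 × 3600 = 17.811″.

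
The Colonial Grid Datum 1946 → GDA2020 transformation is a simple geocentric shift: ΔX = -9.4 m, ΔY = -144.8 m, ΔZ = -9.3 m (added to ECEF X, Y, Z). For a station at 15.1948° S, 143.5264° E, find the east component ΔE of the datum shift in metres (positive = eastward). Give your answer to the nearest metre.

ΔE = 122 m

The local east axis at (φ, λ) is (−sin λ, cos λ, 0), so ΔE = −sin(143.5264°)·(-9.4) + cos(143.5264°)·(-144.8) = 122.03 m.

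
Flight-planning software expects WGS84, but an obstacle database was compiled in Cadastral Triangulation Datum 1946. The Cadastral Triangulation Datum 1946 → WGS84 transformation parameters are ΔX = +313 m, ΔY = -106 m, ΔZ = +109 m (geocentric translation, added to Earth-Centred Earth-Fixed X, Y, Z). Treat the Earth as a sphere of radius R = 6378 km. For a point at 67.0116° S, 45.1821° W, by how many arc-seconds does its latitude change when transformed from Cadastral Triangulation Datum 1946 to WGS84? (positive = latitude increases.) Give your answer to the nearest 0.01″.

sin φ = -0.920584, cos φ = 0.390545, sin λ = -0.709351, cos λ = 0.704856.
North component: ΔN = −sin φ cos λ·ΔX − sin φ sin λ·ΔY + cos φ·ΔZ = −(-0.920584)(0.704856)(313) − (-0.920584)(-0.709351)(-106) + (0.390545)(109) = 314.89 m.
1° of latitude spans πR/180 = 111317 m, so Δφ = 314.89 / 111317 × 3600 = 10.184″.

Δφ = 10.18″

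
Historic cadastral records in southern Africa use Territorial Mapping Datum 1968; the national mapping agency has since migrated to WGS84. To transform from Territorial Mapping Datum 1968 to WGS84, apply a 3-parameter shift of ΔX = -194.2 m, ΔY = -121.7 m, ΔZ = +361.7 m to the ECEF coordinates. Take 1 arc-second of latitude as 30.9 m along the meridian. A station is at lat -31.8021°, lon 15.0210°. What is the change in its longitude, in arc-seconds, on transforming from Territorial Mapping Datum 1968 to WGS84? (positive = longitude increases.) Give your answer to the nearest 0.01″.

sin φ = -0.526987, cos φ = 0.849873, sin λ = 0.259173, cos λ = 0.965831.
East component: ΔE = −sin λ·ΔX + cos λ·ΔY = −(0.259173)(-194.2) + (0.965831)(-121.7) = -67.21 m.
1° of latitude spans 3600 × 30.90 = 111240 m; at latitude φ, 1° of longitude spans that × cos φ = 94539.9 m, so Δλ = -67.21 / 94539.9 × 3600 = -2.559″.

Δλ = -2.56″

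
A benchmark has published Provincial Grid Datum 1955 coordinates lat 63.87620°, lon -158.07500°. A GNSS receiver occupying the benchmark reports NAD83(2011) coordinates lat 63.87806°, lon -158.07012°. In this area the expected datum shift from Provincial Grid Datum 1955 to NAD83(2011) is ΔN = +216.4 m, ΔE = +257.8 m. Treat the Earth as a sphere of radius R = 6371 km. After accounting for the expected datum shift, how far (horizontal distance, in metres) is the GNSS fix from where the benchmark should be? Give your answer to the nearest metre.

Observed coordinate differences: Δφ = +0.00186°, Δλ = +0.00488°.
Converting to metres (1° lat = 111195 m, cos φ = 0.440312): observed ΔN = 206.8 m, observed ΔE = 238.9 m.
Subtracting the expected shift leaves a residual of 206.8 − (216.4) = -9.6 m north and 238.9 − (257.8) = -18.9 m east.
Residual distance = √((-9.6)² + (-18.9)²) = 21.2 m.

21 m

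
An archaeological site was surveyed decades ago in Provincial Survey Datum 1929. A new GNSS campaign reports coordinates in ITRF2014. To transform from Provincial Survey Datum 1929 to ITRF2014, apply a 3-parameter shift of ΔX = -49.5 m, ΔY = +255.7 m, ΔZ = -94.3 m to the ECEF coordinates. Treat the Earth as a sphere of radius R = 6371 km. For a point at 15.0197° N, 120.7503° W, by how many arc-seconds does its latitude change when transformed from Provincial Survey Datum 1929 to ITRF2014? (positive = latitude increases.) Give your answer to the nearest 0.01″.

Δφ = -1.32″

sin φ = 0.259151, cos φ = 0.965837, sin λ = -0.859404, cos λ = -0.511298.
North component: ΔN = −sin φ cos λ·ΔX − sin φ sin λ·ΔY + cos φ·ΔZ = −(0.259151)(-0.511298)(-49.5) − (0.259151)(-0.859404)(255.7) + (0.965837)(-94.3) = -40.69 m.
1° of latitude spans πR/180 = 111195 m, so Δφ = -40.69 / 111195 × 3600 = -1.317″.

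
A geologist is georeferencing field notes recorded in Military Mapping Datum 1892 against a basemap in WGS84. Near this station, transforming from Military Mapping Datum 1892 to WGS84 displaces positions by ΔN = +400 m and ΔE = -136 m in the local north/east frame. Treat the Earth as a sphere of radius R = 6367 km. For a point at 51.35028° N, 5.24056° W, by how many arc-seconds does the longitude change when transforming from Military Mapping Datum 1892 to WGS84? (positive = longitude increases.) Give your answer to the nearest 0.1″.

At latitude 51.35028°, cos φ = 0.624558.
One radian of longitude at latitude φ spans R cos φ, so Δλ = ΔE / (R cos φ) = -136.0 / (6367000 × 0.624558) = -3.4200e-05 rad = -7.054″.

Δλ = -7.1″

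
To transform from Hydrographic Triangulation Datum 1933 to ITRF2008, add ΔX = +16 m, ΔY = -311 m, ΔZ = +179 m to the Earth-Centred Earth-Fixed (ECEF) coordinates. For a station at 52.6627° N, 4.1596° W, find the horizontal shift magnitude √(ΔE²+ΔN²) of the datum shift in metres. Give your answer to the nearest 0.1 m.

At φ = 52.6627°, λ = -4.1596°: sin φ = 0.795079, cos φ = 0.606506, sin λ = -0.072535, cos λ = 0.997366.
ΔE = −sin λ·ΔX + cos λ·ΔY = −(-0.072535)·(16) + (0.997366)·(-311) = -309.02 m.
ΔN = −sin φ cos λ·ΔX − sin φ sin λ·ΔY + cos φ·ΔZ = −(0.795079)(0.997366)(16) − (0.795079)(-0.072535)(-311) + (0.606506)(179) = 77.94 m.
Horizontal magnitude = √(ΔE² + ΔN²) = √((-309.02)² + 77.94²) = 318.70 m.

318.7 m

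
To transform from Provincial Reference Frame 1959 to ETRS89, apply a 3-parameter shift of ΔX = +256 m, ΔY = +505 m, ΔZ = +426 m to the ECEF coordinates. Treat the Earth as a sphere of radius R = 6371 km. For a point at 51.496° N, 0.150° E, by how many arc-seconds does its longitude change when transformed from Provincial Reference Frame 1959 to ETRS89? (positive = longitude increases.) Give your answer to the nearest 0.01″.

Δλ = 26.23″

sin φ = 0.782565, cos φ = 0.622569, sin λ = 0.002618, cos λ = 0.999997.
East component: ΔE = −sin λ·ΔX + cos λ·ΔY = −(0.002618)(256) + (0.999997)(505) = 504.33 m.
1° of latitude spans πR/180 = 111195 m; at latitude φ, 1° of longitude spans that × cos φ = 69226.5 m, so Δλ = 504.33 / 69226.5 × 3600 = 26.227″.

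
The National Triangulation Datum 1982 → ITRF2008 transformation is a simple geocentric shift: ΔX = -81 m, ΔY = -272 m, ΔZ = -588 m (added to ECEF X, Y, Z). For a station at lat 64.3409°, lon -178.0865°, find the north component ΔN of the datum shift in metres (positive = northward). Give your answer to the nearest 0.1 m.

ΔN = -335.8 m

The local north axis is (−sin φ cos λ, −sin φ sin λ, cos φ), giving ΔN = -72.972 − 8.187 − 254.613 = -335.77 m.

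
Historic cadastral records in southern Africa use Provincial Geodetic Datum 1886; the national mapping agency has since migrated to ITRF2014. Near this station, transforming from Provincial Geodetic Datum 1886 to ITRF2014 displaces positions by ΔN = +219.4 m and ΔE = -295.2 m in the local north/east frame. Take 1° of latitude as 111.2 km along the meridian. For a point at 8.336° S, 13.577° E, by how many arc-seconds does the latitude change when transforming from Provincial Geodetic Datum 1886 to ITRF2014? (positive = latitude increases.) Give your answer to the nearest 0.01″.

Δφ = 7.10″

1° of latitude = 111.2 km, so Δφ = 219.4 / 111200 = 0.0019730° = 7.103″.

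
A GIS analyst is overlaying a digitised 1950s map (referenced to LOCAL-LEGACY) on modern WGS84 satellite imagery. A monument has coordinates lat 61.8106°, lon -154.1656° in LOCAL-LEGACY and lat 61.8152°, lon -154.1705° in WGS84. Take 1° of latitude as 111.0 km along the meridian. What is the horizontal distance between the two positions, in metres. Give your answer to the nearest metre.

572 m

Δφ = 61.8152° − 61.8106° = +0.0046°; Δλ = -154.1705° − -154.1656° = -0.0049°.
ΔN = Δφ × 111000 = 510.6 m; ΔE = Δλ × 111000 × cos(61.8106°) = -0.0049 × 111000 × 0.472388 = -256.9 m.
Distance = √(ΔE² + ΔN²) = √((-256.9)² + 510.6²) = 571.6 m.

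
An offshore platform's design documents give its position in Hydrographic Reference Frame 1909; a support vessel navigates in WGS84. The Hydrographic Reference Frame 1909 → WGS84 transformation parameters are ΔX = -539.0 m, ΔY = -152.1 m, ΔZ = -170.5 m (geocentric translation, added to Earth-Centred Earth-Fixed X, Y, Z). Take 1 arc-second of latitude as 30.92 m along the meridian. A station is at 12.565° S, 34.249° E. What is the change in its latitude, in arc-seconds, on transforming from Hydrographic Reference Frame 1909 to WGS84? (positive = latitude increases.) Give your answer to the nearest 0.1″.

Δφ = -9.1″

sin φ = -0.217547, cos φ = 0.976050, sin λ = 0.562791, cos λ = 0.826600.
North component: ΔN = −sin φ cos λ·ΔX − sin φ sin λ·ΔY + cos φ·ΔZ = −(-0.217547)(0.826600)(-539.0) − (-0.217547)(0.562791)(-152.1) + (0.976050)(-170.5) = -281.96 m.
1° of latitude spans 3600 × 30.92 = 111312 m, so Δφ = -281.96 / 111312 × 3600 = -9.119″.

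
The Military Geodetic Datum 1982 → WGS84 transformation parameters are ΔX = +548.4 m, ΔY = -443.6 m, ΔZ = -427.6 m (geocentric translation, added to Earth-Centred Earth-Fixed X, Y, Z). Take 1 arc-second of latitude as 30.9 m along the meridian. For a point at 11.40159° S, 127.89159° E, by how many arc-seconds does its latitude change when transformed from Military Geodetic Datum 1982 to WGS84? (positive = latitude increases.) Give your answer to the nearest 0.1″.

Δφ = -18.0″

sin φ = -0.197685, cos φ = 0.980266, sin λ = 0.789174, cos λ = -0.614169.
North component: ΔN = −sin φ cos λ·ΔX − sin φ sin λ·ΔY + cos φ·ΔZ = −(-0.197685)(-0.614169)(548.4) − (-0.197685)(0.789174)(-443.6) + (0.980266)(-427.6) = -554.95 m.
1° of latitude spans 3600 × 30.90 = 111240 m, so Δφ = -554.95 / 111240 × 3600 = -17.960″.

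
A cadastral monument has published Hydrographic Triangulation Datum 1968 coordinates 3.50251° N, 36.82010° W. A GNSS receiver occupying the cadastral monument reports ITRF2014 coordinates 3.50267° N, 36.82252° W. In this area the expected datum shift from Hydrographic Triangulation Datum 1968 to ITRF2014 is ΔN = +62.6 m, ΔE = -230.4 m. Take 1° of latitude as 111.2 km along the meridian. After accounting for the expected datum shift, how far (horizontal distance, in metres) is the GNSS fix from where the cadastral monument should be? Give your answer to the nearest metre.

59 m

Observed coordinate differences: Δφ = +0.00016°, Δλ = -0.00242°.
Converting to metres (1° lat = 111200 m, cos φ = 0.998132): observed ΔN = 17.8 m, observed ΔE = -268.6 m.
Subtracting the expected shift leaves a residual of 17.8 − (62.6) = -44.8 m north and -268.6 − (-230.4) = -38.2 m east.
Residual distance = √((-44.8)² + (-38.2)²) = 58.9 m.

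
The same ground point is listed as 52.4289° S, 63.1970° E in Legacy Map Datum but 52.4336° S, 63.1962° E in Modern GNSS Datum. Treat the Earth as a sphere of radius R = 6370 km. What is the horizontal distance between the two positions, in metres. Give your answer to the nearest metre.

525 m

Δφ = -52.4336° − -52.4289° = -0.0047°; Δλ = 63.1962° − 63.1970° = -0.0008°.
1° along a meridian = πR/180 = 111177 m.
ΔN = Δφ × 111177 = -522.5 m; ΔE = Δλ × 111177 × cos(-52.4289°) = -0.0008 × 111177 × 0.609745 = -54.2 m.
Distance = √(ΔE² + ΔN²) = √((-54.2)² + (-522.5)²) = 525.3 m.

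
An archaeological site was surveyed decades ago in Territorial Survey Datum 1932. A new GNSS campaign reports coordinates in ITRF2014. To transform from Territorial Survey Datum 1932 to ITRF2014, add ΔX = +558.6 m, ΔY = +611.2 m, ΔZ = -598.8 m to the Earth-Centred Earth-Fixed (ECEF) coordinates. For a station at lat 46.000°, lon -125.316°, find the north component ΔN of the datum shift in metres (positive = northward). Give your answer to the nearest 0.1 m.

The local north axis is (−sin φ cos λ, −sin φ sin λ, cos φ), giving ΔN = 232.288 + 358.752 − 415.961 = 175.08 m.

ΔN = 175.1 m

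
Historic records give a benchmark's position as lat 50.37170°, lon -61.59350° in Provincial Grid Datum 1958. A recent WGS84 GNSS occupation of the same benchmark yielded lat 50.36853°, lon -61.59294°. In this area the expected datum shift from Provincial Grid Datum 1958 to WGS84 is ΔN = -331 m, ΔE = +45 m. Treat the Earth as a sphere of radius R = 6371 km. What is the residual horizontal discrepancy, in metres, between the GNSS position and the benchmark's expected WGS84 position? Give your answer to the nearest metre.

22 m

Observed coordinate differences: Δφ = -0.00317°, Δλ = +0.00056°.
Converting to metres (1° lat = 111195 m, cos φ = 0.637804): observed ΔN = -352.5 m, observed ΔE = 39.7 m.
Subtracting the expected shift leaves a residual of -352.5 − (-331) = -21.5 m north and 39.7 − (45) = -5.3 m east.
Residual distance = √((-21.5)² + (-5.3)²) = 22.1 m.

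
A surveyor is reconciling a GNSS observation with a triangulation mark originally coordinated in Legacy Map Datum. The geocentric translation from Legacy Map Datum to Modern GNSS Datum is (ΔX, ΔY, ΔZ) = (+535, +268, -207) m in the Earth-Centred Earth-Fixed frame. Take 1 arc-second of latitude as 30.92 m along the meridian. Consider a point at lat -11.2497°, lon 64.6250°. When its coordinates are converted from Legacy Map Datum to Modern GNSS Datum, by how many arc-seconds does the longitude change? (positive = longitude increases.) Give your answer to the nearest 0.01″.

Δλ = -12.15″

sin φ = -0.195085, cos φ = 0.980786, sin λ = 0.903522, cos λ = 0.428541.
East component: ΔE = −sin λ·ΔX + cos λ·ΔY = −(0.903522)(535) + (0.428541)(268) = -368.54 m.
1° of latitude spans 3600 × 30.92 = 111312 m; at latitude φ, 1° of longitude spans that × cos φ = 109173.3 m, so Δλ = -368.54 / 109173.3 × 3600 = -12.152″.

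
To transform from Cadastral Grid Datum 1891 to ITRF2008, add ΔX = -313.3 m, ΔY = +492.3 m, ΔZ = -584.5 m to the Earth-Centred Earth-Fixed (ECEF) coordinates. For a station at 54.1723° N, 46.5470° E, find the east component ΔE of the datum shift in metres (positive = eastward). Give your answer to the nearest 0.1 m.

ΔE = 566.0 m

At φ = 54.1723°, λ = 46.5470°: sin φ = 0.810781, cos φ = 0.585350, sin λ = 0.725939, cos λ = 0.687759.
ΔE = −sin λ·ΔX + cos λ·ΔY = −(0.725939)·(-313.3) + (0.687759)·(492.3) = 566.02 m.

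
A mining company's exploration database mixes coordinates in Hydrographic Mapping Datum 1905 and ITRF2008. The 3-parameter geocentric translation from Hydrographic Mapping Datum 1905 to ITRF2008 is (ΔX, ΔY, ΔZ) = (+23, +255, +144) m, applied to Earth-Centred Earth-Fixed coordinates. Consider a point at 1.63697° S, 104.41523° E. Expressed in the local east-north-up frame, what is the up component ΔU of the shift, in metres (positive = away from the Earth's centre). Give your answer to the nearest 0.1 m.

The local up (radial) axis is (cos φ cos λ, cos φ sin λ, sin φ), giving ΔU = -5.723 + 246.871 − 4.114 = 237.03 m.

ΔU = 237.0 m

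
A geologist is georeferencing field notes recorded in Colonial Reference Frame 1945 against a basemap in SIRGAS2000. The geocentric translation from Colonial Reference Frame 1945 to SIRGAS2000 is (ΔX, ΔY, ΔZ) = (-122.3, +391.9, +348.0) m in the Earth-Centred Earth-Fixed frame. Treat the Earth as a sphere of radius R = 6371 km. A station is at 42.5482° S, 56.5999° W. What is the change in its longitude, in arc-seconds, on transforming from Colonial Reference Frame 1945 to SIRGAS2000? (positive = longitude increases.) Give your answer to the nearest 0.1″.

sin φ = -0.676210, cos φ = 0.736709, sin λ = -0.834847, cos λ = 0.550482.
East component: ΔE = −sin λ·ΔX + cos λ·ΔY = −(-0.834847)(-122.3) + (0.550482)(391.9) = 113.63 m.
1° of latitude spans πR/180 = 111195 m; at latitude φ, 1° of longitude spans that × cos φ = 81918.3 m, so Δλ = 113.63 / 81918.3 × 3600 = 4.994″.

Δλ = 5.0″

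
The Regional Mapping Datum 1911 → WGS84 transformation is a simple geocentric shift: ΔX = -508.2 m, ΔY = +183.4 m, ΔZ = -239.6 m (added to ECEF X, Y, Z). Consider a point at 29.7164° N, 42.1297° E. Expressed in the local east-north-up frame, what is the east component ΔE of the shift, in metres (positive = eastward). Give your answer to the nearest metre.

The local east axis at (φ, λ) is (−sin λ, cos λ, 0), so ΔE = −sin(42.1297°)·(-508.2) + cos(42.1297°)·183.4 = 476.92 m.

ΔE = 477 m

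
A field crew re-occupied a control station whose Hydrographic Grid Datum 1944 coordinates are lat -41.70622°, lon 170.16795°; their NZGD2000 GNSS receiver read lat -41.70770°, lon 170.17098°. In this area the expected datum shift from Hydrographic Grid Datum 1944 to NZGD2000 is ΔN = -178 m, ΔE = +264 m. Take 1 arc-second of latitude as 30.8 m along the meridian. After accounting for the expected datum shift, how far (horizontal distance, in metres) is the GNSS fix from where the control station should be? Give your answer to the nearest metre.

19 m

Observed coordinate differences: Δφ = -0.00148°, Δλ = +0.00303°.
Converting to metres (1° lat = 110880 m, cos φ = 0.746566): observed ΔN = -164.1 m, observed ΔE = 250.8 m.
Subtracting the expected shift leaves a residual of -164.1 − (-178) = 13.9 m north and 250.8 − (264) = -13.2 m east.
Residual distance = √(13.9² + (-13.2)²) = 19.2 m.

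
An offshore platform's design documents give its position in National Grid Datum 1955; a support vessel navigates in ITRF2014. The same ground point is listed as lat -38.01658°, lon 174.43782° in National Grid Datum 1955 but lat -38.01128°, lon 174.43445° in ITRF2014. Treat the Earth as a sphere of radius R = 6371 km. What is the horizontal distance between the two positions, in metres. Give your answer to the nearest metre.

Δφ = -38.01128° − -38.01658° = +0.00530°; Δλ = 174.43445° − 174.43782° = -0.00337°.
1° along a meridian = πR/180 = 111195 m.
ΔN = Δφ × 111195 = 589.3 m; ΔE = Δλ × 111195 × cos(-38.01658°) = -0.00337 × 111195 × 0.787833 = -295.2 m.
Distance = √(ΔE² + ΔN²) = √((-295.2)² + 589.3²) = 659.1 m.

659 m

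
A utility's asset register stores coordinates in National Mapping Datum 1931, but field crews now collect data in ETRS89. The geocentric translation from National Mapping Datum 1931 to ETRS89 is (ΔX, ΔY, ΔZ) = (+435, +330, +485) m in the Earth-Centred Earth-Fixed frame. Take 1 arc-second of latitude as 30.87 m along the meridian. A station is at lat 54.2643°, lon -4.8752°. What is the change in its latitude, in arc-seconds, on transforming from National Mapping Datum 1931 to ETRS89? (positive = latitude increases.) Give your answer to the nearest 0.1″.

sin φ = 0.811720, cos φ = 0.584047, sin λ = -0.084986, cos λ = 0.996382.
North component: ΔN = −sin φ cos λ·ΔX − sin φ sin λ·ΔY + cos φ·ΔZ = −(0.811720)(0.996382)(435) − (0.811720)(-0.084986)(330) + (0.584047)(485) = -45.79 m.
1° of latitude spans 3600 × 30.87 = 111132 m, so Δφ = -45.79 / 111132 × 3600 = -1.483″.

Δφ = -1.5″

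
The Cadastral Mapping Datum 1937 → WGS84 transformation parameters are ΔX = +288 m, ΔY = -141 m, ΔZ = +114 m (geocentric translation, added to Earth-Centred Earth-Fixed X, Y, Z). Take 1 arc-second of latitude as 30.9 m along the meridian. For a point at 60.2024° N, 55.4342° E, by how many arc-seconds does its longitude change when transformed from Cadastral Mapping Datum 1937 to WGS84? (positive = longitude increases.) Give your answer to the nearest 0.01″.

Δλ = -20.65″

sin φ = 0.867786, cos φ = 0.496938, sin λ = 0.823475, cos λ = 0.567352.
East component: ΔE = −sin λ·ΔX + cos λ·ΔY = −(0.823475)(288) + (0.567352)(-141) = -317.16 m.
1° of latitude spans 3600 × 30.90 = 111240 m; at latitude φ, 1° of longitude spans that × cos φ = 55279.3 m, so Δλ = -317.16 / 55279.3 × 3600 = -20.654″.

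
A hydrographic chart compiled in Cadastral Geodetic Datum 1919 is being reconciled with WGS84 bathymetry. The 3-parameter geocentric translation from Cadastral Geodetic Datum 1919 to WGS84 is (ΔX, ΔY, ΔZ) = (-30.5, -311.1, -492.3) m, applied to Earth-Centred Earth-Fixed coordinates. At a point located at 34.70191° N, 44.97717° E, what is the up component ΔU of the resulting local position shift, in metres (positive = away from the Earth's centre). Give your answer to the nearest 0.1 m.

ΔU = -478.8 m

The local up (radial) axis is (cos φ cos λ, cos φ sin λ, sin φ), giving ΔU = -17.738 − 180.780 − 280.270 = -478.79 m.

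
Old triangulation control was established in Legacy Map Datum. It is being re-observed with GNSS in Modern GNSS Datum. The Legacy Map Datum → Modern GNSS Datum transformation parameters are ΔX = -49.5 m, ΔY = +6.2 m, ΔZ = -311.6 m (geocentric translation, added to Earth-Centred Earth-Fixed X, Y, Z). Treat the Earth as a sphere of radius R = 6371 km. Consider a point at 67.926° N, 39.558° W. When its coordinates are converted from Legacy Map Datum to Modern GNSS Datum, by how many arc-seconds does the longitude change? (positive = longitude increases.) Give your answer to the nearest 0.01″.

Δλ = -2.30″

sin φ = 0.926699, cos φ = 0.375804, sin λ = -0.636859, cos λ = 0.770980.
East component: ΔE = −sin λ·ΔX + cos λ·ΔY = −(-0.636859)(-49.5) + (0.770980)(6.2) = -26.74 m.
1° of latitude spans πR/180 = 111195 m; at latitude φ, 1° of longitude spans that × cos φ = 41787.5 m, so Δλ = -26.74 / 41787.5 × 3600 = -2.304″.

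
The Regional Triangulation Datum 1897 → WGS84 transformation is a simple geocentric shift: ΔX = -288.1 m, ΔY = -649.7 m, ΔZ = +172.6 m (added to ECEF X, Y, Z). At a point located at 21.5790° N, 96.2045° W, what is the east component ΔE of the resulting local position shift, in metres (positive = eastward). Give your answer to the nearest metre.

The local east axis at (φ, λ) is (−sin λ, cos λ, 0), so ΔE = −sin(-96.2045°)·(-288.1) + cos(-96.2045°)·(-649.7) = -216.19 m.

ΔE = -216 m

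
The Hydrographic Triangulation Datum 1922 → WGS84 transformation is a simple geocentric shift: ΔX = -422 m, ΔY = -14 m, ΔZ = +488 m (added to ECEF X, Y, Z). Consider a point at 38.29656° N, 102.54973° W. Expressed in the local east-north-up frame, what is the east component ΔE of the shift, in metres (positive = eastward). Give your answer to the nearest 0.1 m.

ΔE = -408.9 m

At φ = 38.29656°, λ = -102.54973°: sin φ = 0.619732, cos φ = 0.784814, sin λ = -0.976108, cos λ = -0.217287.
ΔE = −sin λ·ΔX + cos λ·ΔY = −(-0.976108)·(-422) + (-0.217287)·(-14) = -408.88 m.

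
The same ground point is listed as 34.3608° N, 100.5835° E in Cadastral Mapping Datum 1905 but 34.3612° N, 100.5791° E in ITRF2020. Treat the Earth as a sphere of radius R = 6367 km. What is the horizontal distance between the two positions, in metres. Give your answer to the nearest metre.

Δφ = 34.3612° − 34.3608° = +0.0004°; Δλ = 100.5791° − 100.5835° = -0.0044°.
1° along a meridian = πR/180 = 111125 m.
ΔN = Δφ × 111125 = 44.5 m; ΔE = Δλ × 111125 × cos(34.3608°) = -0.0044 × 111125 × 0.825500 = -403.6 m.
Distance = √(ΔE² + ΔN²) = √((-403.6)² + 44.5²) = 406.1 m.

406 m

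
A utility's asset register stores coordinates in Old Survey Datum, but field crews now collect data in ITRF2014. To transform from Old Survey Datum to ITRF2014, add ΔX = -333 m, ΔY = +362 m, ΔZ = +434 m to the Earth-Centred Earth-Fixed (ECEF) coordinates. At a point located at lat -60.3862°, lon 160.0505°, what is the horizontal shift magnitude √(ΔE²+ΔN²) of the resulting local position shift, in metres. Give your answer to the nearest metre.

At φ = -60.3862°, λ = 160.0505°: sin φ = -0.869376, cos φ = 0.494151, sin λ = 0.341192, cos λ = -0.939994.
ΔE = −sin λ·ΔX + cos λ·ΔY = −(0.341192)·(-333) + (-0.939994)·(362) = -226.66 m.
ΔN = −sin φ cos λ·ΔX − sin φ sin λ·ΔY + cos φ·ΔZ = −(-0.869376)(-0.939994)(-333) − (-0.869376)(0.341192)(362) + (0.494151)(434) = 593.97 m.
Horizontal magnitude = √(ΔE² + ΔN²) = √((-226.66)² + 593.97²) = 635.75 m.

636 m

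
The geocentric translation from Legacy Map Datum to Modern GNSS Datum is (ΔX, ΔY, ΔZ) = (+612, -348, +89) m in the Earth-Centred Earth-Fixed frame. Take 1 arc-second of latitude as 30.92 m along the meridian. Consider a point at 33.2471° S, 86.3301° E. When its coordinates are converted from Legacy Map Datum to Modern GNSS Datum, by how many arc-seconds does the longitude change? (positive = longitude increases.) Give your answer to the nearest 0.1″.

sin φ = -0.548251, cos φ = 0.836314, sin λ = 0.997949, cos λ = 0.064008.
East component: ΔE = −sin λ·ΔX + cos λ·ΔY = −(0.997949)(612) + (0.064008)(-348) = -633.02 m.
1° of latitude spans 3600 × 30.92 = 111312 m; at latitude φ, 1° of longitude spans that × cos φ = 93091.8 m, so Δλ = -633.02 / 93091.8 × 3600 = -24.480″.

Δλ = -24.5″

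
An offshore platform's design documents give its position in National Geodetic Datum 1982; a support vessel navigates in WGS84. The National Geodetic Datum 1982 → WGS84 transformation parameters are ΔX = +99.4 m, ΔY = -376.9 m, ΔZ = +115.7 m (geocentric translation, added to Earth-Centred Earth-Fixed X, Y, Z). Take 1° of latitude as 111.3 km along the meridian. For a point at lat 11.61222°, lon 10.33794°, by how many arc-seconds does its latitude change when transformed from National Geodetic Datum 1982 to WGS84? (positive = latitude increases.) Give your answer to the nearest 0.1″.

Δφ = 3.5″

sin φ = 0.201287, cos φ = 0.979532, sin λ = 0.179454, cos λ = 0.983766.
North component: ΔN = −sin φ cos λ·ΔX − sin φ sin λ·ΔY + cos φ·ΔZ = −(0.201287)(0.983766)(99.4) − (0.201287)(0.179454)(-376.9) + (0.979532)(115.7) = 107.26 m.
1° of latitude spans 111300 m, so Δφ = 107.26 / 111300 × 3600 = 3.469″.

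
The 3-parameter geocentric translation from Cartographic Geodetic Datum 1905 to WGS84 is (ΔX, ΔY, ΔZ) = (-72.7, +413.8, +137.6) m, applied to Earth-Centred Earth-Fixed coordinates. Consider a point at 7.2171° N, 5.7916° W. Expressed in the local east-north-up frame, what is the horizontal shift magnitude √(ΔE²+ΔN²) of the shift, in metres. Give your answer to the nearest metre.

432 m

At φ = 7.2171°, λ = -5.7916°: sin φ = 0.125629, cos φ = 0.992077, sin λ = -0.100910, cos λ = 0.994896.
ΔE = −sin λ·ΔX + cos λ·ΔY = −(-0.100910)·(-72.7) + (0.994896)·(413.8) = 404.35 m.
ΔN = −sin φ cos λ·ΔX − sin φ sin λ·ΔY + cos φ·ΔZ = −(0.125629)(0.994896)(-72.7) − (0.125629)(-0.100910)(413.8) + (0.992077)(137.6) = 150.84 m.
Horizontal magnitude = √(ΔE² + ΔN²) = √(404.35² + 150.84²) = 431.57 m.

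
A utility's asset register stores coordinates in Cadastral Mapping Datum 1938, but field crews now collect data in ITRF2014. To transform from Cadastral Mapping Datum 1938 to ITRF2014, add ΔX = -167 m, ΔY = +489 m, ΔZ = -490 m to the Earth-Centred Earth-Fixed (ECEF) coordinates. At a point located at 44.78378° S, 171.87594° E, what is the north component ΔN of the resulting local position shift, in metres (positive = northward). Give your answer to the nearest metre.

ΔN = -183 m

At φ = -44.78378°, λ = 171.87594°: sin φ = -0.704433, cos φ = 0.709770, sin λ = 0.141317, cos λ = -0.989964.
ΔN = −sin φ cos λ·ΔX − sin φ sin λ·ΔY + cos φ·ΔZ = −(-0.704433)(-0.989964)(-167) − (-0.704433)(0.141317)(489) + (0.709770)(-490) = -182.65 m.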